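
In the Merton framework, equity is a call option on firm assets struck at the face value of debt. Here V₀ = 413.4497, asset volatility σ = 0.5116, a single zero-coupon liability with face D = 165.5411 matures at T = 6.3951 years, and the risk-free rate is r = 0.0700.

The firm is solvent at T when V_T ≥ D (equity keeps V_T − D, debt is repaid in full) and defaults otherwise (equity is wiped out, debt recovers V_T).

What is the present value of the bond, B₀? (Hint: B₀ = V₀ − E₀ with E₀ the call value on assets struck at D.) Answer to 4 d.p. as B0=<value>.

B0=88.0128

d₁ = [ln(V₀/D) + (r + σ²/2)T] / (σ√T)
   = [ln(413.4497/165.5411) + (0.0700 + 0.5·0.5116²)·6.3951] / (0.5116·√6.3951)
   = [0.915316 + 1.284566] / 1.293761 = 1.700377
d₂ = d₁ − σ√T = 1.700377 − 1.293761 = 0.406616
N(d₁) = 0.955470,  N(d₂) = 0.657855,  e^(−rT) = 0.639124
E₀ = V₀·N(d₁) − D·e^(−rT)·N(d₂)
   = 413.4497·0.955470 − 165.5411·0.639124·0.657855 = 325.436904
B₀ = V₀ − E₀ = 413.4497 − 325.436904 = 88.012796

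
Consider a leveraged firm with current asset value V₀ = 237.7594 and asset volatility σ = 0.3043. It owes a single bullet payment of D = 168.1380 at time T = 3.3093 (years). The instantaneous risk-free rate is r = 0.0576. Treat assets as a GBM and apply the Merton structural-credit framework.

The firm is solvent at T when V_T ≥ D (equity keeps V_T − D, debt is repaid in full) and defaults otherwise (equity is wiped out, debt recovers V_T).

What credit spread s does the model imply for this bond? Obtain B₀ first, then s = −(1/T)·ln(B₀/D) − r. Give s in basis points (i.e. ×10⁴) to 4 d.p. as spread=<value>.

spread=194.4114

d₁ = [ln(V₀/D) + (r + σ²/2)T] / (σ√T)
   = [ln(237.7594/168.1380) + (0.0576 + 0.5·0.3043²)·3.3093] / (0.3043·√3.3093)
   = [0.346474 + 0.343834] / 0.553567 = 1.247018
d₂ = d₁ − σ√T = 1.247018 − 0.553567 = 0.693452
N(d₁) = 0.893805,  N(d₂) = 0.755987,  e^(−rT) = 0.826450
E₀ = V₀·N(d₁) − D·e^(−rT)·N(d₂)
   = 237.7594·0.893805 − 168.1380·0.826450·0.755987 = 107.460268
B₀ = V₀ − E₀ = 237.7594 − 107.460268 = 130.299132
spread = −(1/T)·ln(B₀/D) − r = −(1/3.3093)·ln(130.299132/168.1380) − 0.0576 = 0.01944114
in basis points: 0.01944114 × 10⁴ = 194.4114 bp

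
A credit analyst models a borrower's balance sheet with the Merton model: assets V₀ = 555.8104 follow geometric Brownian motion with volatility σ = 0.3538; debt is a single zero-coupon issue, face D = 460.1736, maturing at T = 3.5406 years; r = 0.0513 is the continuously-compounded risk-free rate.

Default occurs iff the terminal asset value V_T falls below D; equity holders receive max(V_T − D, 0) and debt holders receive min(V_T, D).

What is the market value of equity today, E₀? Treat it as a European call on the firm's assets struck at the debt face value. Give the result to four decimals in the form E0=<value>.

E0=226.1027

d₁ = [ln(V₀/D) + (r + σ²/2)T] / (σ√T)
   = [ln(555.8104/460.1736) + (0.0513 + 0.5·0.3538²)·3.5406] / (0.3538·√3.5406)
   = [0.188823 + 0.403229] / 0.665727 = 0.889332
d₂ = d₁ − σ√T = 0.889332 − 0.665727 = 0.223605
N(d₁) = 0.813088,  N(d₂) = 0.588468,  e^(−rT) = 0.833908
E₀ = V₀·N(d₁) − D·e^(−rT)·N(d₂)
   = 555.8104·0.813088 − 460.1736·0.833908·0.588468 = 226.102710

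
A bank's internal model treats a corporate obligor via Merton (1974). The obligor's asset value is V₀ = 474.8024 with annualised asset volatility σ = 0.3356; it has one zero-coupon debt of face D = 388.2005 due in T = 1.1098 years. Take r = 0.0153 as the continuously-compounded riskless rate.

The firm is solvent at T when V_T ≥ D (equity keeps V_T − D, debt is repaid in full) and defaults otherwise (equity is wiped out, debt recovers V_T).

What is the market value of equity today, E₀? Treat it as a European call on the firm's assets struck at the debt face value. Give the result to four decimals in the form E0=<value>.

E0=117.5955

d₁ = [ln(V₀/D) + (r + σ²/2)T] / (σ√T)
   = [ln(474.8024/388.2005) + (0.0153 + 0.5·0.3356²)·1.1098] / (0.3356·√1.1098)
   = [0.201377 + 0.079477] / 0.353545 = 0.794394
d₂ = d₁ − σ√T = 0.794394 − 0.353545 = 0.440849
N(d₁) = 0.786517,  N(d₂) = 0.670339,  e^(−rT) = 0.983163
E₀ = V₀·N(d₁) − D·e^(−rT)·N(d₂)
   = 474.8024·0.786517 − 388.2005·0.983163·0.670339 = 117.595537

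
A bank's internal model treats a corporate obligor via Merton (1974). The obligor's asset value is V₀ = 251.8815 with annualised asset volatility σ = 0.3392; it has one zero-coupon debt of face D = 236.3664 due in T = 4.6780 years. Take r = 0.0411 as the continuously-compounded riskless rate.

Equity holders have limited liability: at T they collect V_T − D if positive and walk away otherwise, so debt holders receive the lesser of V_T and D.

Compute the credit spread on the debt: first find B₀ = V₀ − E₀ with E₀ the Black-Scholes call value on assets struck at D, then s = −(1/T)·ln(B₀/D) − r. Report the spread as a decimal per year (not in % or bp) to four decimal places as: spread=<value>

d₁ = [ln(V₀/D) + (r + σ²/2)T] / (σ√T)
   = [ln(251.8815/236.3664) + (0.0411 + 0.5·0.3392²)·4.6780] / (0.3392·√4.6780)
   = [0.063576 + 0.461383] / 0.733645 = 0.715549
d₂ = d₁ − σ√T = 0.715549 − 0.733645 = -0.018096
N(d₁) = 0.762865,  N(d₂) = 0.492781,  e^(−rT) = 0.825088
E₀ = V₀·N(d₁) − D·e^(−rT)·N(d₂)
   = 251.8815·0.762865 − 236.3664·0.825088·0.492781 = 96.047955
B₀ = V₀ − E₀ = 251.8815 − 96.047955 = 155.833545
spread = −(1/T)·ln(B₀/D) − r = −(1/4.6780)·ln(155.833545/236.3664) − 0.0411 = 0.04795402

spread=0.0480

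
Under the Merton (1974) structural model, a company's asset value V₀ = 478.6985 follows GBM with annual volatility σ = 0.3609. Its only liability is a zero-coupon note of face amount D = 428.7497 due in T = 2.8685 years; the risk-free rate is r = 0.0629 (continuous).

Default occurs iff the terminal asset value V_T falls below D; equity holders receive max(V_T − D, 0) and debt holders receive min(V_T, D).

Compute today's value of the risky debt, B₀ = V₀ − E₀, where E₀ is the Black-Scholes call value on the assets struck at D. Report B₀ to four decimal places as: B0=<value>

d₁ = [ln(V₀/D) + (r + σ²/2)T] / (σ√T)
   = [ln(478.6985/428.7497) + (0.0629 + 0.5·0.3609²)·2.8685] / (0.3609·√2.8685)
   = [0.110198 + 0.367238] / 0.611244 = 0.781089
d₂ = d₁ − σ√T = 0.781089 − 0.611244 = 0.169845
N(d₁) = 0.782625,  N(d₂) = 0.567434,  e^(−rT) = 0.834912
E₀ = V₀·N(d₁) − D·e^(−rT)·N(d₂)
   = 478.6985·0.782625 − 428.7497·0.834912·0.567434 = 171.517897
B₀ = V₀ − E₀ = 478.6985 − 171.517897 = 307.180603

B0=307.1806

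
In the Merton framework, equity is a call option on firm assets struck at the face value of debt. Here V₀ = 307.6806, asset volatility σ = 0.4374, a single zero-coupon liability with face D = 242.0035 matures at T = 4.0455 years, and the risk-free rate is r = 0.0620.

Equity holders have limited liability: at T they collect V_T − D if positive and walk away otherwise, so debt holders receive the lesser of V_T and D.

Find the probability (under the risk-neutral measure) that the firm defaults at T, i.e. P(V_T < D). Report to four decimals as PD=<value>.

d₁ = [ln(V₀/D) + (r + σ²/2)T] / (σ√T)
   = [ln(307.6806/242.0035) + (0.0620 + 0.5·0.4374²)·4.0455] / (0.4374·√4.0455)
   = [0.240110 + 0.637811] / 0.879761 = 0.997908
d₂ = d₁ − σ√T = 0.997908 − 0.879761 = 0.118147
risk-neutral PD = N(−d₂) = N(-0.118147) = 0.452976

PD=0.4530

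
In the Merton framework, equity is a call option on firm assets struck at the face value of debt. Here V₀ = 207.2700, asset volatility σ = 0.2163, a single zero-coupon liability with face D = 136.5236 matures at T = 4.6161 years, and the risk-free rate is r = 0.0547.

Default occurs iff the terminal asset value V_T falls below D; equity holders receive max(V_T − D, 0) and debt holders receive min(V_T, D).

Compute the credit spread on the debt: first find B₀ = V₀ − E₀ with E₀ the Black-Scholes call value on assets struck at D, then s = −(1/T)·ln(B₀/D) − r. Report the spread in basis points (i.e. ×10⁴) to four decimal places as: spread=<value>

spread=46.6394

d₁ = [ln(V₀/D) + (r + σ²/2)T] / (σ√T)
   = [ln(207.2700/136.5236) + (0.0547 + 0.5·0.2163²)·4.6161] / (0.2163·√4.6161)
   = [0.417525 + 0.360484] / 0.464723 = 1.674135
d₂ = d₁ − σ√T = 1.674135 − 0.464723 = 1.209413
N(d₁) = 0.952948,  N(d₂) = 0.886748,  e^(−rT) = 0.776856
E₀ = V₀·N(d₁) − D·e^(−rT)·N(d₂)
   = 207.2700·0.952948 − 136.5236·0.776856·0.886748 = 103.469829
B₀ = V₀ − E₀ = 207.2700 − 103.469829 = 103.800171
spread = −(1/T)·ln(B₀/D) − r = −(1/4.6161)·ln(103.800171/136.5236) − 0.0547 = 0.00466394
in basis points: 0.00466394 × 10⁴ = 46.6394 bp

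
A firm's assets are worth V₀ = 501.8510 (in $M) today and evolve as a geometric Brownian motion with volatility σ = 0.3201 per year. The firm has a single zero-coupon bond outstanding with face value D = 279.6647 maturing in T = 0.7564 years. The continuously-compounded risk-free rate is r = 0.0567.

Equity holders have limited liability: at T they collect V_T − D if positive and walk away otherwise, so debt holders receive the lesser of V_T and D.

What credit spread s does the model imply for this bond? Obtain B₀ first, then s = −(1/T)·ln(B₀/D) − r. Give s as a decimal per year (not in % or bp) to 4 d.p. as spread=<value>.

spread=0.0021

d₁ = [ln(V₀/D) + (r + σ²/2)T] / (σ√T)
   = [ln(501.8510/279.6647) + (0.0567 + 0.5·0.3201²)·0.7564] / (0.3201·√0.7564)
   = [0.584712 + 0.081640] / 0.278395 = 2.393547
d₂ = d₁ − σ√T = 2.393547 − 0.278395 = 2.115152
N(d₁) = 0.991657,  N(d₂) = 0.982792,  e^(−rT) = 0.958019
E₀ = V₀·N(d₁) − D·e^(−rT)·N(d₂)
   = 501.8510·0.991657 − 279.6647·0.958019·0.982792 = 234.350502
B₀ = V₀ − E₀ = 501.8510 − 234.350502 = 267.500498
spread = −(1/T)·ln(B₀/D) − r = −(1/0.7564)·ln(267.500498/279.6647) − 0.0567 = 0.00209159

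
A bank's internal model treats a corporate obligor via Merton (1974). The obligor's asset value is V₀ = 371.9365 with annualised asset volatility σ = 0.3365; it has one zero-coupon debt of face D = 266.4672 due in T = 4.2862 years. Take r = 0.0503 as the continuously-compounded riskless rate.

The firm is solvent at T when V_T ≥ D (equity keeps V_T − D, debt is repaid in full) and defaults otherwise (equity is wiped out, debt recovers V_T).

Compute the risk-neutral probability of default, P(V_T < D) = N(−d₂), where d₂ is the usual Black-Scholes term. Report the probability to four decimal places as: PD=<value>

d₁ = [ln(V₀/D) + (r + σ²/2)T] / (σ√T)
   = [ln(371.9365/266.4672) + (0.0503 + 0.5·0.3365²)·4.2862] / (0.3365·√4.2862)
   = [0.333472 + 0.458264] / 0.696661 = 1.136473
d₂ = d₁ − σ√T = 1.136473 − 0.696661 = 0.439812
risk-neutral PD = N(−d₂) = N(-0.439812) = 0.330037

PD=0.3300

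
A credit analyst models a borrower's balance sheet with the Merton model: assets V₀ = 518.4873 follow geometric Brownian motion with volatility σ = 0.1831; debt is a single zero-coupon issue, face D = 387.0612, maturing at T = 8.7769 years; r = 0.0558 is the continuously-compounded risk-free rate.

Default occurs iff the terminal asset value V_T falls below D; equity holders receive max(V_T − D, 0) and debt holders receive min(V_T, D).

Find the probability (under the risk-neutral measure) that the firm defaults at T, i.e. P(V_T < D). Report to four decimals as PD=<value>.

PD=0.1209

d₁ = [ln(V₀/D) + (r + σ²/2)T] / (σ√T)
   = [ln(518.4873/387.0612) + (0.0558 + 0.5·0.1831²)·8.7769] / (0.1831·√8.7769)
   = [0.292333 + 0.636876] / 0.542449 = 1.712989
d₂ = d₁ − σ√T = 1.712989 − 0.542449 = 1.170540
risk-neutral PD = N(−d₂) = N(-1.170540) = 0.120892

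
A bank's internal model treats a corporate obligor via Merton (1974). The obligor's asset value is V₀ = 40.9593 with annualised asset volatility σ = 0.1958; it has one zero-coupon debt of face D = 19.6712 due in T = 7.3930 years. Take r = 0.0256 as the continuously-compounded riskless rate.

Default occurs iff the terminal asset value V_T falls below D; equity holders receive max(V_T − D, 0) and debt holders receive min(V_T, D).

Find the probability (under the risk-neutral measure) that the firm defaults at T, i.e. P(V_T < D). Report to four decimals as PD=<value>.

PD=0.0712

d₁ = [ln(V₀/D) + (r + σ²/2)T] / (σ√T)
   = [ln(40.9593/19.6712) + (0.0256 + 0.5·0.1958²)·7.3930] / (0.1958·√7.3930)
   = [0.733423 + 0.330976] / 0.532382 = 1.999316
d₂ = d₁ − σ√T = 1.999316 − 0.532382 = 1.466935
risk-neutral PD = N(−d₂) = N(-1.466935) = 0.071197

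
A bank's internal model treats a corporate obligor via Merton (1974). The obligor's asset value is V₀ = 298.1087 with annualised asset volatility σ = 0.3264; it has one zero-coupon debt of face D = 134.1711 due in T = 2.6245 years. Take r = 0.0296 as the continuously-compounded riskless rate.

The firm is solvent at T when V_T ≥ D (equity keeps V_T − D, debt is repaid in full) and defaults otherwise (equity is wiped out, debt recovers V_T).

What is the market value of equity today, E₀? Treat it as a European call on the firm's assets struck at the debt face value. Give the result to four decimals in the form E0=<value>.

E0=175.9788

d₁ = [ln(V₀/D) + (r + σ²/2)T] / (σ√T)
   = [ln(298.1087/134.1711) + (0.0296 + 0.5·0.3264²)·2.6245] / (0.3264·√2.6245)
   = [0.798342 + 0.217488] / 0.528778 = 1.921091
d₂ = d₁ − σ√T = 1.921091 − 0.528778 = 1.392313
N(d₁) = 0.972640,  N(d₂) = 0.918086,  e^(−rT) = 0.925256
E₀ = V₀·N(d₁) − D·e^(−rT)·N(d₂)
   = 298.1087·0.972640 − 134.1711·0.925256·0.918086 = 175.978835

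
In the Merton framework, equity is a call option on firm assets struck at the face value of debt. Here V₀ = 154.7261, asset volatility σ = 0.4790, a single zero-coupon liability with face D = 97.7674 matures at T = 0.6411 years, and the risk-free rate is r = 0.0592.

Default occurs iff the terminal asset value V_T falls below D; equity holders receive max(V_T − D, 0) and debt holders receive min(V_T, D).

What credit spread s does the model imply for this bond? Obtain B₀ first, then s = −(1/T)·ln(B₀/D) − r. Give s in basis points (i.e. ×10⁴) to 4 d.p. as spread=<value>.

d₁ = [ln(V₀/D) + (r + σ²/2)T] / (σ√T)
   = [ln(154.7261/97.7674) + (0.0592 + 0.5·0.4790²)·0.6411] / (0.4790·√0.6411)
   = [0.459065 + 0.111500] / 0.383529 = 1.487672
d₂ = d₁ − σ√T = 1.487672 − 0.383529 = 1.104143
N(d₁) = 0.931581,  N(d₂) = 0.865234,  e^(−rT) = 0.962758
E₀ = V₀·N(d₁) − D·e^(−rT)·N(d₂)
   = 154.7261·0.931581 − 97.7674·0.962758·0.865234 = 62.698580
B₀ = V₀ − E₀ = 154.7261 − 62.698580 = 92.027520
spread = −(1/T)·ln(B₀/D) − r = −(1/0.6411)·ln(92.027520/97.7674) − 0.0592 = 0.03517456
in basis points: 0.03517456 × 10⁴ = 351.7456 bp

spread=351.7456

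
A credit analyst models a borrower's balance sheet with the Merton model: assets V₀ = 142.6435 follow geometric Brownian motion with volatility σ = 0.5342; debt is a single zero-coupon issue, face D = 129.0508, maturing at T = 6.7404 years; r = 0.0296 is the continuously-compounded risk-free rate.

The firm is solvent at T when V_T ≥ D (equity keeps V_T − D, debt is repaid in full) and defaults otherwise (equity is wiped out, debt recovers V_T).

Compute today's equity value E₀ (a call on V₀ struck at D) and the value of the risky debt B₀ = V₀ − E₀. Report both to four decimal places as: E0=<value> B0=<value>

E0=83.2867 B0=59.3568

d₁ = [ln(V₀/D) + (r + σ²/2)T] / (σ√T)
   = [ln(142.6435/129.0508) + (0.0296 + 0.5·0.5342²)·6.7404] / (0.5342·√6.7404)
   = [0.100142 + 1.161269] / 1.386905 = 0.909515
d₂ = d₁ − σ√T = 0.909515 − 1.386905 = -0.477390
N(d₁) = 0.818461,  N(d₂) = 0.316542,  e^(−rT) = 0.819127
E₀ = V₀·N(d₁) − D·e^(−rT)·N(d₂)
   = 142.6435·0.818461 − 129.0508·0.819127·0.316542 = 83.286748
B₀ = V₀ − E₀ = 142.6435 − 83.286748 = 59.356752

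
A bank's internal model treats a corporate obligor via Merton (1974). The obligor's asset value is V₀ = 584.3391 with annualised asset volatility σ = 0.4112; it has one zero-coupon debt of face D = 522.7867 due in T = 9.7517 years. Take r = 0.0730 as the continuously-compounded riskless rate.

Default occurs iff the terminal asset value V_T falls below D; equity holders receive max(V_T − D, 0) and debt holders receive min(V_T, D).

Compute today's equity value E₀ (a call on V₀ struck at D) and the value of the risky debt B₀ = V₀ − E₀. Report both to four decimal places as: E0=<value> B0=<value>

d₁ = [ln(V₀/D) + (r + σ²/2)T] / (σ√T)
   = [ln(584.3391/522.7867) + (0.0730 + 0.5·0.4112²)·9.7517] / (0.4112·√9.7517)
   = [0.111308 + 1.536309] / 1.284084 = 1.283108
d₂ = d₁ − σ√T = 1.283108 − 1.284084 = -0.000976
N(d₁) = 0.900273,  N(d₂) = 0.499611,  e^(−rT) = 0.490724
E₀ = V₀·N(d₁) − D·e^(−rT)·N(d₂)
   = 584.3391·0.900273 − 522.7867·0.490724·0.499611 = 397.892581
B₀ = V₀ − E₀ = 584.3391 − 397.892581 = 186.446519

E0=397.8926 B0=186.4465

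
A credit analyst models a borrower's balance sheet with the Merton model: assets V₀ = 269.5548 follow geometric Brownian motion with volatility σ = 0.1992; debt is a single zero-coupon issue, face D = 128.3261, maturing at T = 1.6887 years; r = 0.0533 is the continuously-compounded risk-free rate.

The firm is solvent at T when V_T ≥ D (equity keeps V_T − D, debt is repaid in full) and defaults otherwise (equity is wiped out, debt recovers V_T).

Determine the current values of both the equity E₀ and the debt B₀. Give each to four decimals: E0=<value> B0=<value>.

E0=152.2825 B0=117.2723

d₁ = [ln(V₀/D) + (r + σ²/2)T] / (σ√T)
   = [ln(269.5548/128.3261) + (0.0533 + 0.5·0.1992²)·1.6887] / (0.1992·√1.6887)
   = [0.742197 + 0.123512] / 0.258860 = 3.344309
d₂ = d₁ − σ√T = 3.344309 − 0.258860 = 3.085449
N(d₁) = 0.999588,  N(d₂) = 0.998984,  e^(−rT) = 0.913924
E₀ = V₀·N(d₁) − D·e^(−rT)·N(d₂)
   = 269.5548·0.999588 − 128.3261·0.913924·0.998984 = 152.282488
B₀ = V₀ − E₀ = 269.5548 − 152.282488 = 117.272312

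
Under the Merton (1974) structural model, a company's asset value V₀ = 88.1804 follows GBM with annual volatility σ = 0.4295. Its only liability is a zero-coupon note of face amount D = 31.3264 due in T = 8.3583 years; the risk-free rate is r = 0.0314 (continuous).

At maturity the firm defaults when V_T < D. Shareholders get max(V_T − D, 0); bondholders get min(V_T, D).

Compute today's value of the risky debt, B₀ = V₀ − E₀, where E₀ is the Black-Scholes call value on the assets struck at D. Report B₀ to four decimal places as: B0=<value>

B0=20.2269

d₁ = [ln(V₀/D) + (r + σ²/2)T] / (σ√T)
   = [ln(88.1804/31.3264) + (0.0314 + 0.5·0.4295²)·8.3583] / (0.4295·√8.3583)
   = [1.034924 + 1.033379] / 1.241716 = 1.665682
d₂ = d₁ − σ√T = 1.665682 − 1.241716 = 0.423966
N(d₁) = 0.952112,  N(d₂) = 0.664205,  e^(−rT) = 0.769164
E₀ = V₀·N(d₁) − D·e^(−rT)·N(d₂)
   = 88.1804·0.952112 − 31.3264·0.769164·0.664205 = 67.953468
B₀ = V₀ − E₀ = 88.1804 − 67.953468 = 20.226932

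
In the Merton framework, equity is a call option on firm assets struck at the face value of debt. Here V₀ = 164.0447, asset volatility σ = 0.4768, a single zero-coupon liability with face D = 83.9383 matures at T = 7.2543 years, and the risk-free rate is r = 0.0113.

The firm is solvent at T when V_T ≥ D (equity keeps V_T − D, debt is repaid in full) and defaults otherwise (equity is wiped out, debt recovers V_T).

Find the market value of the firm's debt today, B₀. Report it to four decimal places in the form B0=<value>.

B0=54.9325

d₁ = [ln(V₀/D) + (r + σ²/2)T] / (σ√T)
   = [ln(164.0447/83.9383) + (0.0113 + 0.5·0.4768²)·7.2543] / (0.4768·√7.2543)
   = [0.670057 + 0.906563] / 1.284204 = 1.227703
d₂ = d₁ − σ√T = 1.227703 − 1.284204 = -0.056501
N(d₁) = 0.890221,  N(d₂) = 0.477471,  e^(−rT) = 0.921296
E₀ = V₀·N(d₁) − D·e^(−rT)·N(d₂)
   = 164.0447·0.890221 − 83.9383·0.921296·0.477471 = 109.112161
B₀ = V₀ − E₀ = 164.0447 − 109.112161 = 54.932539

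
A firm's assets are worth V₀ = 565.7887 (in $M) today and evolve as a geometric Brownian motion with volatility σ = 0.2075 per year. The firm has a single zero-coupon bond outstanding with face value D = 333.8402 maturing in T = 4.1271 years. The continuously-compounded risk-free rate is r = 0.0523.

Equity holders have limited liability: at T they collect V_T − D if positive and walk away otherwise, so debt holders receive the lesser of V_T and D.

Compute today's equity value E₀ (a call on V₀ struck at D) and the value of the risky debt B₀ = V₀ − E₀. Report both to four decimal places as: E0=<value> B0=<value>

d₁ = [ln(V₀/D) + (r + σ²/2)T] / (σ√T)
   = [ln(565.7887/333.8402) + (0.0523 + 0.5·0.2075²)·4.1271] / (0.2075·√4.1271)
   = [0.527558 + 0.304696] / 0.421542 = 1.974310
d₂ = d₁ − σ√T = 1.974310 − 0.421542 = 1.552769
N(d₁) = 0.975827,  N(d₂) = 0.939761,  e^(−rT) = 0.805858
E₀ = V₀·N(d₁) − D·e^(−rT)·N(d₂)
   = 565.7887·0.975827 − 333.8402·0.805858·0.939761 = 299.289884
B₀ = V₀ − E₀ = 565.7887 − 299.289884 = 266.498816

E0=299.2899 B0=266.4988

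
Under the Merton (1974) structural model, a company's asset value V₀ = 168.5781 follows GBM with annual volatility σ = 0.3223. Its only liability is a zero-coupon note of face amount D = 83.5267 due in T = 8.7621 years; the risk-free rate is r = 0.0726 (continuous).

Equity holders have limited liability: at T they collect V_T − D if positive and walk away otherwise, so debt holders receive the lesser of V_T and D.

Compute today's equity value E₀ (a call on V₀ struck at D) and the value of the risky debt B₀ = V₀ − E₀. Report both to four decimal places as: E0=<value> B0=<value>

E0=127.1339 B0=41.4442

d₁ = [ln(V₀/D) + (r + σ²/2)T] / (σ√T)
   = [ln(168.5781/83.5267) + (0.0726 + 0.5·0.3223²)·8.7621] / (0.3223·√8.7621)
   = [0.702233 + 1.091220] / 0.954035 = 1.879860
d₂ = d₁ − σ√T = 1.879860 − 0.954035 = 0.925825
N(d₁) = 0.969936,  N(d₂) = 0.822732,  e^(−rT) = 0.529338
E₀ = V₀·N(d₁) − D·e^(−rT)·N(d₂)
   = 168.5781·0.969936 − 83.5267·0.529338·0.822732 = 127.133920
B₀ = V₀ − E₀ = 168.5781 − 127.133920 = 41.444180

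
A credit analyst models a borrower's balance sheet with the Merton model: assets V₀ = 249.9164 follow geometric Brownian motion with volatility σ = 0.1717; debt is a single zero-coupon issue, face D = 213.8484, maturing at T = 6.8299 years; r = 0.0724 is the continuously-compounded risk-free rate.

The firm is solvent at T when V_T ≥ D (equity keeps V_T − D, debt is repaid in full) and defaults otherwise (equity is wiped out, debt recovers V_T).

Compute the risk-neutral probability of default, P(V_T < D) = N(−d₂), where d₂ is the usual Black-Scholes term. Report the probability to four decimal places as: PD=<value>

d₁ = [ln(V₀/D) + (r + σ²/2)T] / (σ√T)
   = [ln(249.9164/213.8484) + (0.0724 + 0.5·0.1717²)·6.8299] / (0.1717·√6.8299)
   = [0.155859 + 0.595161] / 0.448722 = 1.673685
d₂ = d₁ − σ√T = 1.673685 − 0.448722 = 1.224963
risk-neutral PD = N(−d₂) = N(-1.224963) = 0.110295

PD=0.1103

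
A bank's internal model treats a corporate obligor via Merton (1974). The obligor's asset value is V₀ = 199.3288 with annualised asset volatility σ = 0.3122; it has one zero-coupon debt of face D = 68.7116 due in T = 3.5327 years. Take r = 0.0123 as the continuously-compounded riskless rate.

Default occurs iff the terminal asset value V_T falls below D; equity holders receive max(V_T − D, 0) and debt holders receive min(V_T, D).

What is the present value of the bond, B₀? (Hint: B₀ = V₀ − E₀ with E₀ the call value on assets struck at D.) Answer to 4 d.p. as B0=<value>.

d₁ = [ln(V₀/D) + (r + σ²/2)T] / (σ√T)
   = [ln(199.3288/68.7116) + (0.0123 + 0.5·0.3122²)·3.5327] / (0.3122·√3.5327)
   = [1.065038 + 0.215616] / 0.586795 = 2.182456
d₂ = d₁ − σ√T = 2.182456 − 0.586795 = 1.595661
N(d₁) = 0.985462,  N(d₂) = 0.944718,  e^(−rT) = 0.957478
E₀ = V₀·N(d₁) − D·e^(−rT)·N(d₂)
   = 199.3288·0.985462 − 68.7116·0.957478·0.944718 = 134.278112
B₀ = V₀ − E₀ = 199.3288 − 134.278112 = 65.050688

B0=65.0507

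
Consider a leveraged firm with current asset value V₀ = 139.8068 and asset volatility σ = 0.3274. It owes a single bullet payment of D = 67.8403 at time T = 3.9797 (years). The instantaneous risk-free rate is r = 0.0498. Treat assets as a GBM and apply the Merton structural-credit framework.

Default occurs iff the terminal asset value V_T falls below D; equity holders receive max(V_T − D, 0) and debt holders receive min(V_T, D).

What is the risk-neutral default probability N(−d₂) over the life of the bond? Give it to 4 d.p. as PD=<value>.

d₁ = [ln(V₀/D) + (r + σ²/2)T] / (σ√T)
   = [ln(139.8068/67.8403) + (0.0498 + 0.5·0.3274²)·3.9797] / (0.3274·√3.9797)
   = [0.723105 + 0.411483] / 0.653136 = 1.737138
d₂ = d₁ − σ√T = 1.737138 − 0.653136 = 1.084001
risk-neutral PD = N(−d₂) = N(-1.084001) = 0.139182

PD=0.1392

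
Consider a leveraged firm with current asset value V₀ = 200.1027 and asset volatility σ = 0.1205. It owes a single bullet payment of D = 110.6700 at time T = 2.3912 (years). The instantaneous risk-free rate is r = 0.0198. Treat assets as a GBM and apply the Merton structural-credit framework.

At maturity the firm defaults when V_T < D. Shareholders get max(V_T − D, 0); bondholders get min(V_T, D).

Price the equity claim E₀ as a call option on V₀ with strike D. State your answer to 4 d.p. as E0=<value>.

E0=94.5524

d₁ = [ln(V₀/D) + (r + σ²/2)T] / (σ√T)
   = [ln(200.1027/110.6700) + (0.0198 + 0.5·0.1205²)·2.3912] / (0.1205·√2.3912)
   = [0.592278 + 0.064706] / 0.186335 = 3.525818
d₂ = d₁ − σ√T = 3.525818 − 0.186335 = 3.339483
N(d₁) = 0.999789,  N(d₂) = 0.999580,  e^(−rT) = 0.953758
E₀ = V₀·N(d₁) − D·e^(−rT)·N(d₂)
   = 200.1027·0.999789 − 110.6700·0.953758·0.999580 = 94.552408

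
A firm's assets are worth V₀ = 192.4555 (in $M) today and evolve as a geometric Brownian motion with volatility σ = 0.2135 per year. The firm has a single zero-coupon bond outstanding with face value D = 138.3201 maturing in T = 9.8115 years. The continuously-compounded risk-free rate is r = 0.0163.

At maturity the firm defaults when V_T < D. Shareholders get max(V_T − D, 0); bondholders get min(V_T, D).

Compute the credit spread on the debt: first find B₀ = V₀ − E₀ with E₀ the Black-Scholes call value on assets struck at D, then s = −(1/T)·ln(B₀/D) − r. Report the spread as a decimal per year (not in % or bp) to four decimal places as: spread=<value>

spread=0.0121

d₁ = [ln(V₀/D) + (r + σ²/2)T] / (σ√T)
   = [ln(192.4555/138.3201) + (0.0163 + 0.5·0.2135²)·9.8115] / (0.2135·√9.8115)
   = [0.330294 + 0.383543] / 0.668753 = 1.067415
d₂ = d₁ − σ√T = 1.067415 − 0.668753 = 0.398663
N(d₁) = 0.857108,  N(d₂) = 0.654929,  e^(−rT) = 0.852206
E₀ = V₀·N(d₁) − D·e^(−rT)·N(d₂)
   = 192.4555·0.857108 − 138.3201·0.852206·0.654929 = 87.753934
B₀ = V₀ − E₀ = 192.4555 − 87.753934 = 104.701566
spread = −(1/T)·ln(B₀/D) − r = −(1/9.8115)·ln(104.701566/138.3201) − 0.0163 = 0.01208062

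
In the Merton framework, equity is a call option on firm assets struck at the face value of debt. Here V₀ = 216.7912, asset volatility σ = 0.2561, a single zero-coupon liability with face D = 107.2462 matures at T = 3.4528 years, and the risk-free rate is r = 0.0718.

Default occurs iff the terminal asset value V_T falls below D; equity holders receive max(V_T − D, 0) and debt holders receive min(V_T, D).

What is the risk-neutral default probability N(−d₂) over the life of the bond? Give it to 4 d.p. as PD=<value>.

d₁ = [ln(V₀/D) + (r + σ²/2)T] / (σ√T)
   = [ln(216.7912/107.2462) + (0.0718 + 0.5·0.2561²)·3.4528] / (0.2561·√3.4528)
   = [0.703808 + 0.361141] / 0.475878 = 2.237862
d₂ = d₁ − σ√T = 2.237862 − 0.475878 = 1.761984
risk-neutral PD = N(−d₂) = N(-1.761984) = 0.039036

PD=0.0390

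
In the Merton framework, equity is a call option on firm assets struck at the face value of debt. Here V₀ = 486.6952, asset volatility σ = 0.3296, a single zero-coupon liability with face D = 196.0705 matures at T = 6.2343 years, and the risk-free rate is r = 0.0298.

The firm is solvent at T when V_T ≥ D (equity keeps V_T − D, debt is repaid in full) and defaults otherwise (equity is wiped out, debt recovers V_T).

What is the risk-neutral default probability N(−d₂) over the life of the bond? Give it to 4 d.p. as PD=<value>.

PD=0.1790

d₁ = [ln(V₀/D) + (r + σ²/2)T] / (σ√T)
   = [ln(486.6952/196.0705) + (0.0298 + 0.5·0.3296²)·6.2343] / (0.3296·√6.2343)
   = [0.909164 + 0.524417] / 0.822964 = 1.741972
d₂ = d₁ − σ√T = 1.741972 − 0.822964 = 0.919008
risk-neutral PD = N(−d₂) = N(-0.919008) = 0.179046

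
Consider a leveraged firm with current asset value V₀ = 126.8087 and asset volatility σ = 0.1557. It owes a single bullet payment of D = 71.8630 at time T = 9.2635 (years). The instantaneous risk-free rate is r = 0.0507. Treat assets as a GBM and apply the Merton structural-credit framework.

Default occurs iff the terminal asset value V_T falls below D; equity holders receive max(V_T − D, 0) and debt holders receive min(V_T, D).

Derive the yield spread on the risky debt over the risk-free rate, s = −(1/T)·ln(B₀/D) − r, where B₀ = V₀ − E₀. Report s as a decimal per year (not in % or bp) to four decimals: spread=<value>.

spread=0.0004

d₁ = [ln(V₀/D) + (r + σ²/2)T] / (σ√T)
   = [ln(126.8087/71.8630) + (0.0507 + 0.5·0.1557²)·9.2635] / (0.1557·√9.2635)
   = [0.567918 + 0.581945] / 0.473888 = 2.426442
d₂ = d₁ − σ√T = 2.426442 − 0.473888 = 1.952553
N(d₁) = 0.992376,  N(d₂) = 0.974564,  e^(−rT) = 0.625215
E₀ = V₀·N(d₁) − D·e^(−rT)·N(d₂)
   = 126.8087·0.992376 − 71.8630·0.625215·0.974564 = 82.054941
B₀ = V₀ − E₀ = 126.8087 − 82.054941 = 44.753759
spread = −(1/T)·ln(B₀/D) − r = −(1/9.2635)·ln(44.753759/71.8630) − 0.0507 = 0.00042388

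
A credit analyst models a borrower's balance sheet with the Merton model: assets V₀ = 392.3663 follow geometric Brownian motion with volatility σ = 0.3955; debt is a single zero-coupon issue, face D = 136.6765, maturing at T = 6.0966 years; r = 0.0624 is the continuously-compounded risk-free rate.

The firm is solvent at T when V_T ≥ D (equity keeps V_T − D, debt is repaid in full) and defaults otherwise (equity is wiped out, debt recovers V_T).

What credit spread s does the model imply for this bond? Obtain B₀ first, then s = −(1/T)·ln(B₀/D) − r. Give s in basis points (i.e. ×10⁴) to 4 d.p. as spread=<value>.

spread=97.4976

d₁ = [ln(V₀/D) + (r + σ²/2)T] / (σ√T)
   = [ln(392.3663/136.6765) + (0.0624 + 0.5·0.3955²)·6.0966] / (0.3955·√6.0966)
   = [1.054579 + 0.857244] / 0.976541 = 1.957750
d₂ = d₁ − σ√T = 1.957750 − 0.976541 = 0.981210
N(d₁) = 0.974870,  N(d₂) = 0.836755,  e^(−rT) = 0.683569
E₀ = V₀·N(d₁) − D·e^(−rT)·N(d₂)
   = 392.3663·0.974870 − 136.6765·0.683569·0.836755 = 304.330058
B₀ = V₀ − E₀ = 392.3663 − 304.330058 = 88.036242
spread = −(1/T)·ln(B₀/D) − r = −(1/6.0966)·ln(88.036242/136.6765) − 0.0624 = 0.00974976
in basis points: 0.00974976 × 10⁴ = 97.4976 bp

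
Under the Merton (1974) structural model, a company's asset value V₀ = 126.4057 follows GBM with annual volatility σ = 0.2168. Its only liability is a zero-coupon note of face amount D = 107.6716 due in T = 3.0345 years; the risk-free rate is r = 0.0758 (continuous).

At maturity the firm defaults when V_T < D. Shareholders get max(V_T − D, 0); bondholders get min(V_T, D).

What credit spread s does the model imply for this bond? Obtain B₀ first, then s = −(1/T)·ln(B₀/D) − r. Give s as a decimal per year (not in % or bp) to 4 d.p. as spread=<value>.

d₁ = [ln(V₀/D) + (r + σ²/2)T] / (σ√T)
   = [ln(126.4057/107.6716) + (0.0758 + 0.5·0.2168²)·3.0345] / (0.2168·√3.0345)
   = [0.160411 + 0.301329] / 0.377662 = 1.222629
d₂ = d₁ − σ√T = 1.222629 − 0.377662 = 0.844967
N(d₁) = 0.889265,  N(d₂) = 0.800935,  e^(−rT) = 0.794522
E₀ = V₀·N(d₁) − D·e^(−rT)·N(d₂)
   = 126.4057·0.889265 − 107.6716·0.794522·0.800935 = 43.890217
B₀ = V₀ − E₀ = 126.4057 − 43.890217 = 82.515483
spread = −(1/T)·ln(B₀/D) − r = −(1/3.0345)·ln(82.515483/107.6716) − 0.0758 = 0.01189151

spread=0.0119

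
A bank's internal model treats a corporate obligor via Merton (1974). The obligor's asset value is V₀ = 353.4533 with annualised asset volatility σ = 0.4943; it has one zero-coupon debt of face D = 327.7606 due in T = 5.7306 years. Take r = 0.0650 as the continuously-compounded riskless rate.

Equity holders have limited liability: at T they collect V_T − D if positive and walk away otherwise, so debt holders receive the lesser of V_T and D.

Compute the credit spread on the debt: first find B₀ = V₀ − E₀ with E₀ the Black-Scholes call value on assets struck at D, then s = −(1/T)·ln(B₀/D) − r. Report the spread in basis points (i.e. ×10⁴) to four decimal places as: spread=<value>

d₁ = [ln(V₀/D) + (r + σ²/2)T] / (σ√T)
   = [ln(353.4533/327.7606) + (0.0650 + 0.5·0.4943²)·5.7306] / (0.4943·√5.7306)
   = [0.075468 + 1.072575] / 1.183289 = 0.970214
d₂ = d₁ − σ√T = 0.970214 − 1.183289 = -0.213075
N(d₁) = 0.834030,  N(d₂) = 0.415634,  e^(−rT) = 0.689017
E₀ = V₀·N(d₁) − D·e^(−rT)·N(d₂)
   = 353.4533·0.834030 − 327.7606·0.689017·0.415634 = 200.926843
B₀ = V₀ − E₀ = 353.4533 − 200.926843 = 152.526457
spread = −(1/T)·ln(B₀/D) − r = −(1/5.7306)·ln(152.526457/327.7606) − 0.0650 = 0.06848435
in basis points: 0.06848435 × 10⁴ = 684.8435 bp

spread=684.8435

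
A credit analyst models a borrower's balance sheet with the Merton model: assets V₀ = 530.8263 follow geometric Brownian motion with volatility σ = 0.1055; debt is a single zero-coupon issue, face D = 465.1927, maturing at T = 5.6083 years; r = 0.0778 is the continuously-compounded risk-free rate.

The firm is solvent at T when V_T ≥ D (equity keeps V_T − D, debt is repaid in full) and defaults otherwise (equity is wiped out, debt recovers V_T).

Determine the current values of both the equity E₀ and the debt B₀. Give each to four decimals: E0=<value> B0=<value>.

d₁ = [ln(V₀/D) + (r + σ²/2)T] / (σ√T)
   = [ln(530.8263/465.1927) + (0.0778 + 0.5·0.1055²)·5.6083] / (0.1055·√5.6083)
   = [0.131983 + 0.467537] / 0.249844 = 2.399581
d₂ = d₁ − σ√T = 2.399581 − 0.249844 = 2.149738
N(d₁) = 0.991793,  N(d₂) = 0.984212,  e^(−rT) = 0.646407
E₀ = V₀·N(d₁) − D·e^(−rT)·N(d₂)
   = 530.8263·0.991793 − 465.1927·0.646407·0.984212 = 230.513481
B₀ = V₀ − E₀ = 530.8263 − 230.513481 = 300.312819

E0=230.5135 B0=300.3128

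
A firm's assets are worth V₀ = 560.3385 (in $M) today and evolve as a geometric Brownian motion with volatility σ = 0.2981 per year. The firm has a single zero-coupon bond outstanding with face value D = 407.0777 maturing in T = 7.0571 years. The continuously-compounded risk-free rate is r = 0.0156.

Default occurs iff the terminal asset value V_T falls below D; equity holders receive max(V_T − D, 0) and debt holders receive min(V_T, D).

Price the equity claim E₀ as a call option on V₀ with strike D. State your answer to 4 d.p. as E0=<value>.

E0=259.2740

d₁ = [ln(V₀/D) + (r + σ²/2)T] / (σ√T)
   = [ln(560.3385/407.0777) + (0.0156 + 0.5·0.2981²)·7.0571] / (0.2981·√7.0571)
   = [0.319537 + 0.423650] / 0.791909 = 0.938476
d₂ = d₁ − σ√T = 0.938476 − 0.791909 = 0.146567
N(d₁) = 0.826000,  N(d₂) = 0.558263,  e^(−rT) = 0.895753
E₀ = V₀·N(d₁) − D·e^(−rT)·N(d₂)
   = 560.3385·0.826000 − 407.0777·0.895753·0.558263 = 259.273984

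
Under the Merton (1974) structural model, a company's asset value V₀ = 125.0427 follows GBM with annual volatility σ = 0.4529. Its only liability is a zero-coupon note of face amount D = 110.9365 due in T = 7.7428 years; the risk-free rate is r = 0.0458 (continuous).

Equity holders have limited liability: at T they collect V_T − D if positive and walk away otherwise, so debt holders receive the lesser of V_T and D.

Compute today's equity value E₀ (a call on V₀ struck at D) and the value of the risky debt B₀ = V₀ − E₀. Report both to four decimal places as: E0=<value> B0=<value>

d₁ = [ln(V₀/D) + (r + σ²/2)T] / (σ√T)
   = [ln(125.0427/110.9365) + (0.0458 + 0.5·0.4529²)·7.7428] / (0.4529·√7.7428)
   = [0.119697 + 1.148716] / 1.260234 = 1.006490
d₂ = d₁ − σ√T = 1.006490 − 1.260234 = -0.253745
N(d₁) = 0.842910,  N(d₂) = 0.399846,  e^(−rT) = 0.701440
E₀ = V₀·N(d₁) − D·e^(−rT)·N(d₂)
   = 125.0427·0.842910 − 110.9365·0.701440·0.399846 = 74.285582
B₀ = V₀ − E₀ = 125.0427 − 74.285582 = 50.757118

E0=74.2856 B0=50.7571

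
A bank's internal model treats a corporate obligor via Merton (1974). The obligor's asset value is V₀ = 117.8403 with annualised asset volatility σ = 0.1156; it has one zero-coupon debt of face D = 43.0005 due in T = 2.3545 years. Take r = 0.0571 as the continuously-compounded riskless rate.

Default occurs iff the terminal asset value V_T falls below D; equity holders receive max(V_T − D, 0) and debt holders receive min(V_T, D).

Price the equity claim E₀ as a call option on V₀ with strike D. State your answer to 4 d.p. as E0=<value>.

d₁ = [ln(V₀/D) + (r + σ²/2)T] / (σ√T)
   = [ln(117.8403/43.0005) + (0.0571 + 0.5·0.1156²)·2.3545] / (0.1156·√2.3545)
   = [1.008119 + 0.150174] / 0.177381 = 6.529968
d₂ = d₁ − σ√T = 6.529968 − 0.177381 = 6.352587
N(d₁) = 1.000000,  N(d₂) = 1.000000,  e^(−rT) = 0.874204
E₀ = V₀·N(d₁) − D·e^(−rT)·N(d₂)
   = 117.8403·1.000000 − 43.0005·0.874204·1.000000 = 80.249107

E0=80.2491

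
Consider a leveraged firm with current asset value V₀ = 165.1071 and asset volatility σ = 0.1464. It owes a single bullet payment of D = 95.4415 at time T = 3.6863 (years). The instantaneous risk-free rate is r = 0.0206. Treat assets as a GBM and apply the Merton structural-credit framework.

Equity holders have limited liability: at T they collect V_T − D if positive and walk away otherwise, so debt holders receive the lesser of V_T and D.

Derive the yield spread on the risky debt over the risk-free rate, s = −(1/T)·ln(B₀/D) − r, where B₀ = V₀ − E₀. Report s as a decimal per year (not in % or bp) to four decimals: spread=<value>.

spread=0.0005

d₁ = [ln(V₀/D) + (r + σ²/2)T] / (σ√T)
   = [ln(165.1071/95.4415) + (0.0206 + 0.5·0.1464²)·3.6863] / (0.1464·√3.6863)
   = [0.548081 + 0.115442] / 0.281084 = 2.360584
d₂ = d₁ − σ√T = 2.360584 − 0.281084 = 2.079500
N(d₁) = 0.990877,  N(d₂) = 0.981214,  e^(−rT) = 0.926874
E₀ = V₀·N(d₁) − D·e^(−rT)·N(d₂)
   = 165.1071·0.990877 − 95.4415·0.926874·0.981214 = 76.800406
B₀ = V₀ − E₀ = 165.1071 − 76.800406 = 88.306694
spread = −(1/T)·ln(B₀/D) − r = −(1/3.6863)·ln(88.306694/95.4415) − 0.0206 = 0.00047739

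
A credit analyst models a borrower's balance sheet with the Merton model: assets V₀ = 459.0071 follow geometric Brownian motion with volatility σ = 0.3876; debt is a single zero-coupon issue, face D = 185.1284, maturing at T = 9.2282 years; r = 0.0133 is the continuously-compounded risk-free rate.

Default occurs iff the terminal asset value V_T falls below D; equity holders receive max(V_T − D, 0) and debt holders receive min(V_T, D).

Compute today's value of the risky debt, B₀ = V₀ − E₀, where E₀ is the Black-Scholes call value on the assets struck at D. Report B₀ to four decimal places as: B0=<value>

d₁ = [ln(V₀/D) + (r + σ²/2)T] / (σ√T)
   = [ln(459.0071/185.1284) + (0.0133 + 0.5·0.3876²)·9.2282] / (0.3876·√9.2282)
   = [0.908016 + 0.815929] / 1.177449 = 1.464135
d₂ = d₁ − σ√T = 1.464135 − 1.177449 = 0.286685
N(d₁) = 0.928421,  N(d₂) = 0.612823,  e^(−rT) = 0.884498
E₀ = V₀·N(d₁) − D·e^(−rT)·N(d₂)
   = 459.0071·0.928421 − 185.1284·0.884498·0.612823 = 325.804844
B₀ = V₀ − E₀ = 459.0071 − 325.804844 = 133.202256

B0=133.2023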